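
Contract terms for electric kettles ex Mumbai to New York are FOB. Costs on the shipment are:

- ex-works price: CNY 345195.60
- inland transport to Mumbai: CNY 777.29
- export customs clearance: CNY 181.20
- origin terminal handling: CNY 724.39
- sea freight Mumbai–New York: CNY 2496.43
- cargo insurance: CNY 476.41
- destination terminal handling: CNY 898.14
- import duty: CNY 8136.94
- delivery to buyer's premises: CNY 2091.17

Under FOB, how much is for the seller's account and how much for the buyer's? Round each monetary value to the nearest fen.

FOB: the seller bears costs until goods are on board at the origin port; the buyer bears freight, insurance and all costs thereafter.
Seller's account: goods 345195.60 + inland to port 777.29 + export clearance 181.20 + origin terminal 724.39 = 346878.48
Buyer's account: freight 2496.43 + insurance 476.41 + destination terminal 898.14 + duty 8136.94 + delivery 2091.17 = 14099.09

Seller: CNY 346878.48; buyer: CNY 14099.09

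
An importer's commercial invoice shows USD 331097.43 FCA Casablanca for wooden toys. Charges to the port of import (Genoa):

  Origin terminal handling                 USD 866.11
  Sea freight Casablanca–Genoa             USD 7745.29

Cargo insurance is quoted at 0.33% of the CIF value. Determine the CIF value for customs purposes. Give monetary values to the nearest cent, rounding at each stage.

Let C be the CIF value. C = FCA price + pre-shipment costs + freight + 0.33% × C
C − 0.33% × C = 331097.43 + 866.11 + 7745.29
0.9967 × C = 339708.83
C = 339708.83 / 0.9967 = 340833.58
Insurance premium = 0.33% × 340833.58 = 1124.75

CIF value: USD 340833.58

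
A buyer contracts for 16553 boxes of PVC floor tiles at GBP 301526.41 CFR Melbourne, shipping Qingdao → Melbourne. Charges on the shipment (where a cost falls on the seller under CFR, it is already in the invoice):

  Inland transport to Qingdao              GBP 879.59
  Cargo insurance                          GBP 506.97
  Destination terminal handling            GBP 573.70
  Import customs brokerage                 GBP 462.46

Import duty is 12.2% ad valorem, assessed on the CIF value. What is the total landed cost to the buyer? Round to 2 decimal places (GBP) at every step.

CFR: the seller pays costs through ocean freight to the destination port, but not insurance.
Already in the invoice (seller's account under CFR): inland to port — exclude.
CIF value = CFR price + insurance = 301526.41 + 506.97 = 302033.38
Import duty = 302033.38 × 12.2% = 36848.07
Buyer bears: insurance 506.97 + destination terminal 573.70 + brokerage 462.46 + duty 36848.07 = 38391.20
Landed cost = invoice 301526.41 + 38391.20 = 339917.61

Total landed cost: GBP 339917.61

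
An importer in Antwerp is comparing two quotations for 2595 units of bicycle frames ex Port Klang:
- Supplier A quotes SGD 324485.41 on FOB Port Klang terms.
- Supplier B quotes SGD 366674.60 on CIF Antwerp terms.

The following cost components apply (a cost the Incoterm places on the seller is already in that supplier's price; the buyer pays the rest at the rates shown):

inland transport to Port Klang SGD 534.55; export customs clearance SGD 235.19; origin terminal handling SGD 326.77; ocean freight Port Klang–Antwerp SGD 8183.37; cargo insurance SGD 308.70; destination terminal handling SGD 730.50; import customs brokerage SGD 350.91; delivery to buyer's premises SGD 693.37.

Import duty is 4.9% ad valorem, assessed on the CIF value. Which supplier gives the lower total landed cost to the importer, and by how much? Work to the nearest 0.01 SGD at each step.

Supplier A is cheaper by SGD 35348.28

Supplier A (FOB):
CIF value = FOB price + freight + insurance = 324485.41 + 8183.37 + 308.70 = 332977.48
Import duty = 332977.48 × 4.9% = 16315.90
Buyer bears (A): 8183.37 + 308.70 + 730.50 + 350.91 + 693.37 = 10266.85
Landed cost (A) = invoice 324485.41 + 10266.85 + duty 16315.90 = 351068.16
Supplier B (CIF):
The CIF price already equals the CIF value: 366674.60
Import duty = 366674.60 × 4.9% = 17967.06
Buyer bears (B): 730.50 + 350.91 + 693.37 = 1774.78
Landed cost (B) = invoice 366674.60 + 1774.78 + duty 17967.06 = 386416.44
Difference = |351068.16 − 386416.44| = 35348.28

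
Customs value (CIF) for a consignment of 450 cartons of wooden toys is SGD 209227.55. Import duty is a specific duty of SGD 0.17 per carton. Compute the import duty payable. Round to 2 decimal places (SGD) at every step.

Import duty = 450 × 0.17 = 76.50

Import duty: SGD 76.50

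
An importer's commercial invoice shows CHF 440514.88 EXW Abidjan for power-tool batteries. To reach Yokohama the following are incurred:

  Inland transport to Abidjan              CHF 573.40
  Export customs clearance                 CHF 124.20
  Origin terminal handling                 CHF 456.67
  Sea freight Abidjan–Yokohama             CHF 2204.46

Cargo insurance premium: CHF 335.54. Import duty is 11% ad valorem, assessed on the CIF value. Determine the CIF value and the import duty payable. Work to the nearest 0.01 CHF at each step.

CIF = EXW price + pre-shipment costs + freight + insurance
CIF = 440514.88 + 573.40 + 124.20 + 456.67 + 2204.46 + 335.54 = 444209.15
Import duty = 444209.15 × 11% = 48863.01

CIF value: CHF 444209.15; import duty: CHF 48863.01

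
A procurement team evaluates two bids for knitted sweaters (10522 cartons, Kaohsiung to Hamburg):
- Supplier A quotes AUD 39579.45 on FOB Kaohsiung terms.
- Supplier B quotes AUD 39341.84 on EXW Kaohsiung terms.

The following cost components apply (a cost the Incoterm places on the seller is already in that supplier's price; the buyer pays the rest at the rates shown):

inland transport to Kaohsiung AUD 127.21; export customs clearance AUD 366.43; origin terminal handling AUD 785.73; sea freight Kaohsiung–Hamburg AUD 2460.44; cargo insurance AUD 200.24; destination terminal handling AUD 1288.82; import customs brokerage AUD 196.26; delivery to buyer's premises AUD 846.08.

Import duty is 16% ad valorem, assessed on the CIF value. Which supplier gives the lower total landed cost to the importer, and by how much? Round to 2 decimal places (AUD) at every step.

Supplier A is cheaper by AUD 1208.44

Supplier A (FOB):
CIF value = FOB price + freight + insurance = 39579.45 + 2460.44 + 200.24 = 42240.13
Import duty = 42240.13 × 16% = 6758.42
Buyer bears (A): 2460.44 + 200.24 + 1288.82 + 196.26 + 846.08 = 4991.84
Landed cost (A) = invoice 39579.45 + 4991.84 + duty 6758.42 = 51329.71
Supplier B (EXW):
CIF value = EXW price + inland to port + export clearance + origin terminal + freight + insurance = 39341.84 + 127.21 + 366.43 + 785.73 + 2460.44 + 200.24 = 43281.89
Import duty = 43281.89 × 16% = 6925.10
Buyer bears (B): 127.21 + 366.43 + 785.73 + 2460.44 + 200.24 + 1288.82 + 196.26 + 846.08 = 6271.21
Landed cost (B) = invoice 39341.84 + 6271.21 + duty 6925.10 = 52538.15
Difference = |51329.71 − 52538.15| = 1208.44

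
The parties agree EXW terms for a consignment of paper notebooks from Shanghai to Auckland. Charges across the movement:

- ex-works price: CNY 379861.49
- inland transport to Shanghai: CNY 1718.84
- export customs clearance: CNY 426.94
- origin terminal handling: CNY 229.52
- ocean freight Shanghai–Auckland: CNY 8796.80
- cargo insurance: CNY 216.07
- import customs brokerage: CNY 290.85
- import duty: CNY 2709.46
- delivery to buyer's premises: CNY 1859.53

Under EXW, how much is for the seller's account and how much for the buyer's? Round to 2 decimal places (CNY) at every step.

Seller: CNY 379861.49; buyer: CNY 16248.01

EXW: the seller makes goods available at their premises; the buyer bears all onward costs.
Seller's account: goods 379861.49 = 379861.49
Buyer's account: inland to port 1718.84 + export clearance 426.94 + origin terminal 229.52 + freight 8796.80 + insurance 216.07 + brokerage 290.85 + duty 2709.46 + delivery 1859.53 = 16248.01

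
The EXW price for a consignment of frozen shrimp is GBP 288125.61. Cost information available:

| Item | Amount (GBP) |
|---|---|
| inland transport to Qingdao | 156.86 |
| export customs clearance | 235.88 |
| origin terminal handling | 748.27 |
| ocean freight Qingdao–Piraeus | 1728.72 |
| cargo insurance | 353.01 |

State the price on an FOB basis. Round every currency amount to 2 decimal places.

Not relevant to the conversion: insurance, freight — on the buyer under both terms; not part of either seller's price.
From EXW to FOB, the seller additionally bears: inland to port, export clearance, origin terminal.
FOB price = 288125.61 + 156.86 + 235.88 + 748.27 = 289266.62

FOB price: GBP 289266.62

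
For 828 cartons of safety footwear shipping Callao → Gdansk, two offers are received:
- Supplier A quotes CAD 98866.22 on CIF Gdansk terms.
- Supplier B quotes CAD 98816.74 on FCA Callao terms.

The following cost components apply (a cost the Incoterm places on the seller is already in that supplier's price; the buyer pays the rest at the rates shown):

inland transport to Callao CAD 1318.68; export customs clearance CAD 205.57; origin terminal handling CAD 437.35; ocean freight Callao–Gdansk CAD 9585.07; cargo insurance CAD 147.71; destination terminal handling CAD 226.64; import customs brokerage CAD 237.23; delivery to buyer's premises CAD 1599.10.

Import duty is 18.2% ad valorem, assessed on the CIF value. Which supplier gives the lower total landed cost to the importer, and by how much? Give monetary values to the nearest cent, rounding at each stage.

Supplier A (CIF):
The CIF price already equals the CIF value: 98866.22
Import duty = 98866.22 × 18.2% = 17993.65
Buyer bears (A): 226.64 + 237.23 + 1599.10 = 2062.97
Landed cost (A) = invoice 98866.22 + 2062.97 + duty 17993.65 = 118922.84
Supplier B (FCA):
CIF value = FCA price + origin terminal + freight + insurance = 98816.74 + 437.35 + 9585.07 + 147.71 = 108986.87
Import duty = 108986.87 × 18.2% = 19835.61
Buyer bears (B): 437.35 + 9585.07 + 147.71 + 226.64 + 237.23 + 1599.10 = 12233.10
Landed cost (B) = invoice 98816.74 + 12233.10 + duty 19835.61 = 130885.45
Difference = |118922.84 − 130885.45| = 11962.61

Supplier A is cheaper by CAD 11962.61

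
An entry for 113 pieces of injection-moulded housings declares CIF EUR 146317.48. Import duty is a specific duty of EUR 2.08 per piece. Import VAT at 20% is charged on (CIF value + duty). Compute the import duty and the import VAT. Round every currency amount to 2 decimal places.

Import duty = 113 × 2.08 = 235.04
VAT base = CIF + duty = 146317.48 + 235.04 = 146552.52
Import VAT = 146552.52 × 20% = 29310.50

Import duty: EUR 235.04; import VAT: EUR 29310.50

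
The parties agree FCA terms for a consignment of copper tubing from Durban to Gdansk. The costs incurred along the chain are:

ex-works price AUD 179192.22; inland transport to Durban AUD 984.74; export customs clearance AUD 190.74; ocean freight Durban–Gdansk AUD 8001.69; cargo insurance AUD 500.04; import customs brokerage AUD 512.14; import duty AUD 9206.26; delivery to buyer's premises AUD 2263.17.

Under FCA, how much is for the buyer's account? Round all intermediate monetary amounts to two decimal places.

FCA: the seller delivers export-cleared goods to the carrier; the buyer bears costs from that point.
Seller's account: goods 179192.22 + inland to port 984.74 + export clearance 190.74 = 180367.70
Buyer's account: freight 8001.69 + insurance 500.04 + brokerage 512.14 + duty 9206.26 + delivery 2263.17 = 20483.30

Buyer's account: AUD 20483.30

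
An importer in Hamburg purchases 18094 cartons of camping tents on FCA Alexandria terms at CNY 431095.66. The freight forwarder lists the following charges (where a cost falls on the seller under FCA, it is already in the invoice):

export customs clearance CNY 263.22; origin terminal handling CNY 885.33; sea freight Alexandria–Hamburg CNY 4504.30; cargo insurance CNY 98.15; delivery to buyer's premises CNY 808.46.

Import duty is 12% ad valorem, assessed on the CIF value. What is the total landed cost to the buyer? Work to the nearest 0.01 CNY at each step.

FCA: the seller delivers export-cleared goods to the carrier; the buyer bears costs from that point.
Already in the invoice (seller's account under FCA): export clearance — exclude.
CIF value = FCA price + origin terminal + freight + insurance = 431095.66 + 885.33 + 4504.30 + 98.15 = 436583.44
Import duty = 436583.44 × 12% = 52390.01
Buyer bears: origin terminal 885.33 + freight 4504.30 + insurance 98.15 + delivery 808.46 + duty 52390.01 = 58686.25
Landed cost = invoice 431095.66 + 58686.25 = 489781.91

Total landed cost: CNY 489781.91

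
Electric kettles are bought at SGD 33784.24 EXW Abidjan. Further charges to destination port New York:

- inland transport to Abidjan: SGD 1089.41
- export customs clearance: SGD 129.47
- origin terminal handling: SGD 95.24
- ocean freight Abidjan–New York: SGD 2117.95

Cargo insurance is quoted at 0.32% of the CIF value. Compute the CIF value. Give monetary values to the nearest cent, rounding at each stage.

Let C be the CIF value. C = EXW price + pre-shipment costs + freight + 0.32% × C
C − 0.32% × C = 33784.24 + 1089.41 + 129.47 + 95.24 + 2117.95
0.9968 × C = 37216.31
C = 37216.31 / 0.9968 = 37335.78
Insurance premium = 0.32% × 37335.78 = 119.47

CIF value: SGD 37335.78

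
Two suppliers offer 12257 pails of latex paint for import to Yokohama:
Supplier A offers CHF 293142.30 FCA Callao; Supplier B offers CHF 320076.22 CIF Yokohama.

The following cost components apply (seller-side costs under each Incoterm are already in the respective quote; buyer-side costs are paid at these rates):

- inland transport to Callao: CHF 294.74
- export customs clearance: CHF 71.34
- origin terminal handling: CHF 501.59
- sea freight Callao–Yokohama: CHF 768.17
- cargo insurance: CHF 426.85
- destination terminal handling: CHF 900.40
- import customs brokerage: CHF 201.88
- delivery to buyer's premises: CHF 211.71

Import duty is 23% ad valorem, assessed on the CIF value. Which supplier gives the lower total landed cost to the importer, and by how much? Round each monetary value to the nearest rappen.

Supplier A is cheaper by CHF 31041.89

Supplier A (FCA):
CIF value = FCA price + origin terminal + freight + insurance = 293142.30 + 501.59 + 768.17 + 426.85 = 294838.91
Import duty = 294838.91 × 23% = 67812.95
Buyer bears (A): 501.59 + 768.17 + 426.85 + 900.40 + 201.88 + 211.71 = 3010.60
Landed cost (A) = invoice 293142.30 + 3010.60 + duty 67812.95 = 363965.85
Supplier B (CIF):
The CIF price already equals the CIF value: 320076.22
Import duty = 320076.22 × 23% = 73617.53
Buyer bears (B): 900.40 + 201.88 + 211.71 = 1313.99
Landed cost (B) = invoice 320076.22 + 1313.99 + duty 73617.53 = 395007.74
Difference = |363965.85 − 395007.74| = 31041.89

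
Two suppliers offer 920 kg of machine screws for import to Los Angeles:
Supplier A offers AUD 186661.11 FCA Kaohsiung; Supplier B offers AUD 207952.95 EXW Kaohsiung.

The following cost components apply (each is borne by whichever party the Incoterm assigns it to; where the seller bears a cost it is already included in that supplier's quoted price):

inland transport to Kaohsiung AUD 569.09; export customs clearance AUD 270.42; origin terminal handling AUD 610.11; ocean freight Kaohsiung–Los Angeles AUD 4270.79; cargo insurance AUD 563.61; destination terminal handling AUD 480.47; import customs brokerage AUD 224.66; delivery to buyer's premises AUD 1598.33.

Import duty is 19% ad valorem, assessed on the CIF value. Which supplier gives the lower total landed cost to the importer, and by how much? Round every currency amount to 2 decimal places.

Supplier A is cheaper by AUD 26336.30

Supplier A (FCA):
CIF value = FCA price + origin terminal + freight + insurance = 186661.11 + 610.11 + 4270.79 + 563.61 = 192105.62
Import duty = 192105.62 × 19% = 36500.07
Buyer bears (A): 610.11 + 4270.79 + 563.61 + 480.47 + 224.66 + 1598.33 = 7747.97
Landed cost (A) = invoice 186661.11 + 7747.97 + duty 36500.07 = 230909.15
Supplier B (EXW):
CIF value = EXW price + inland to port + export clearance + origin terminal + freight + insurance = 207952.95 + 569.09 + 270.42 + 610.11 + 4270.79 + 563.61 = 214236.97
Import duty = 214236.97 × 19% = 40705.02
Buyer bears (B): 569.09 + 270.42 + 610.11 + 4270.79 + 563.61 + 480.47 + 224.66 + 1598.33 = 8587.48
Landed cost (B) = invoice 207952.95 + 8587.48 + duty 40705.02 = 257245.45
Difference = |230909.15 − 257245.45| = 26336.30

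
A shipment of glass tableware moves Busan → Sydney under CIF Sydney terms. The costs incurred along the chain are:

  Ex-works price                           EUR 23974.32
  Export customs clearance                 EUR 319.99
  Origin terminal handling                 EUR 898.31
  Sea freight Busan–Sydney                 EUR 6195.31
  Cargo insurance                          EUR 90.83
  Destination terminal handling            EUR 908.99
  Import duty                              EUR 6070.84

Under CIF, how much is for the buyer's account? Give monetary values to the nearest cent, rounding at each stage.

CIF: the seller pays costs through ocean freight and marine insurance to the destination port.
Seller's account: goods 23974.32 + export clearance 319.99 + origin terminal 898.31 + freight 6195.31 + insurance 90.83 = 31478.76
Buyer's account: destination terminal 908.99 + duty 6070.84 = 6979.83

Buyer's account: EUR 6979.83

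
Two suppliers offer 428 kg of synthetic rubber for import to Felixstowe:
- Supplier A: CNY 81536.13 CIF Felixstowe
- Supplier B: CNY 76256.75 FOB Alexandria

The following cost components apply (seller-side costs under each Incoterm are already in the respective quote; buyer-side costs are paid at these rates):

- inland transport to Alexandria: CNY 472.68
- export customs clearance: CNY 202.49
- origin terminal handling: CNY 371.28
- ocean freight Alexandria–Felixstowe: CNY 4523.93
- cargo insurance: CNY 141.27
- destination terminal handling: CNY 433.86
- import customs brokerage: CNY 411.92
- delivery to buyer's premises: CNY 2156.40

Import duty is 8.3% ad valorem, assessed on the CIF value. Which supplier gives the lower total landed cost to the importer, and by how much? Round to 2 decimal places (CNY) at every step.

Supplier A (CIF):
The CIF price already equals the CIF value: 81536.13
Import duty = 81536.13 × 8.3% = 6767.50
Buyer bears (A): 433.86 + 411.92 + 2156.40 = 3002.18
Landed cost (A) = invoice 81536.13 + 3002.18 + duty 6767.50 = 91305.81
Supplier B (FOB):
CIF value = FOB price + freight + insurance = 76256.75 + 4523.93 + 141.27 = 80921.95
Import duty = 80921.95 × 8.3% = 6716.52
Buyer bears (B): 4523.93 + 141.27 + 433.86 + 411.92 + 2156.40 = 7667.38
Landed cost (B) = invoice 76256.75 + 7667.38 + duty 6716.52 = 90640.65
Difference = |91305.81 − 90640.65| = 665.16

Supplier B is cheaper by CNY 665.16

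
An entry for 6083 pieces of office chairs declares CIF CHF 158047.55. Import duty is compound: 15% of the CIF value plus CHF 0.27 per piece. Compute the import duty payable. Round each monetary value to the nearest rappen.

Import duty: CHF 25349.54

Ad valorem component: 158047.55 × 15% = 23707.13
Specific component: 6083 × 0.27 = 1642.41
Import duty = 23707.13 + 1642.41 = 25349.54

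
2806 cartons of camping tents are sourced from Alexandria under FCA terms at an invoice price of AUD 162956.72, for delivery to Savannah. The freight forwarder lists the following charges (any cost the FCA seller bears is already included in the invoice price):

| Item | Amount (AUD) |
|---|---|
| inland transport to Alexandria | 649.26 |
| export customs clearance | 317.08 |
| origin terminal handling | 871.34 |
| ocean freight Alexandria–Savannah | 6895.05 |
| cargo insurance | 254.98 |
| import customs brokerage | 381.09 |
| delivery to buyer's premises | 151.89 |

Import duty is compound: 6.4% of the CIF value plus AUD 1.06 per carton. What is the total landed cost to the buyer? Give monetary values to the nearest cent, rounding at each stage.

Total landed cost: AUD 185428.03

FCA: the seller delivers export-cleared goods to the carrier; the buyer bears costs from that point.
Already in the invoice (seller's account under FCA): inland to port, export clearance — exclude.
CIF value = FCA price + origin terminal + freight + insurance = 162956.72 + 871.34 + 6895.05 + 254.98 = 170978.09
Ad valorem component: 170978.09 × 6.4% = 10942.60
Specific component: 2806 × 1.06 = 2974.36
Import duty = 10942.60 + 2974.36 = 13916.96
Buyer bears: origin terminal 871.34 + freight 6895.05 + insurance 254.98 + brokerage 381.09 + delivery 151.89 + duty 13916.96 = 22471.31
Landed cost = invoice 162956.72 + 22471.31 = 185428.03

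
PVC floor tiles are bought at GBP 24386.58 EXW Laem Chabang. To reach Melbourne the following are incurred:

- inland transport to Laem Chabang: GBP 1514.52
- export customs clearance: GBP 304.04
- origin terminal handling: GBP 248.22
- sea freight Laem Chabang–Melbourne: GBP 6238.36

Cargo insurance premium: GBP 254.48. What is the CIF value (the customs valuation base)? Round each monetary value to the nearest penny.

CIF value: GBP 32946.20

CIF = EXW price + pre-shipment costs + freight + insurance
CIF = 24386.58 + 1514.52 + 304.04 + 248.22 + 6238.36 + 254.48 = 32946.20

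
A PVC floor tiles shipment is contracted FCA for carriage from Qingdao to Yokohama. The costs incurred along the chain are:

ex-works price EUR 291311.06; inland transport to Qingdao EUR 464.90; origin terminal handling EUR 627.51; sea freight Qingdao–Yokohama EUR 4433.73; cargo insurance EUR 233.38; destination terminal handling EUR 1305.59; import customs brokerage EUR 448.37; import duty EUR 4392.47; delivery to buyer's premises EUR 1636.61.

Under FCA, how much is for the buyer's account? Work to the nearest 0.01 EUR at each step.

Buyer's account: EUR 13077.66

FCA: the seller delivers export-cleared goods to the carrier; the buyer bears costs from that point.
Seller's account: goods 291311.06 + inland to port 464.90 = 291775.96
Buyer's account: origin terminal 627.51 + freight 4433.73 + insurance 233.38 + destination terminal 1305.59 + brokerage 448.37 + duty 4392.47 + delivery 1636.61 = 13077.66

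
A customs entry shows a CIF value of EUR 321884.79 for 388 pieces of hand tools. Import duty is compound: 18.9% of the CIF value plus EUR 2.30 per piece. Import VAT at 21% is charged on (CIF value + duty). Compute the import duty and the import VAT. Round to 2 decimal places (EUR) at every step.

Ad valorem component: 321884.79 × 18.9% = 60836.23
Specific component: 388 × 2.30 = 892.40
Import duty = 60836.23 + 892.40 = 61728.63
VAT base = CIF + duty = 321884.79 + 61728.63 = 383613.42
Import VAT = 383613.42 × 21% = 80558.82

Import duty: EUR 61728.63; import VAT: EUR 80558.82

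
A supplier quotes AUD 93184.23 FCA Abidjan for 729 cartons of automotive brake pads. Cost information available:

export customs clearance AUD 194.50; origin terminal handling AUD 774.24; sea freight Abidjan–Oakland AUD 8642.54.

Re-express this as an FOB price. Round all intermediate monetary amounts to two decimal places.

FOB price: AUD 93958.47

Not relevant to the conversion: export clearance — on the seller under both FCA and FOB; already in the FCA price and stays in the FOB price. freight — on the buyer under both terms; not part of either seller's price.
From FCA to FOB, the seller additionally bears: origin terminal.
FOB price = 93184.23 + 774.24 = 93958.47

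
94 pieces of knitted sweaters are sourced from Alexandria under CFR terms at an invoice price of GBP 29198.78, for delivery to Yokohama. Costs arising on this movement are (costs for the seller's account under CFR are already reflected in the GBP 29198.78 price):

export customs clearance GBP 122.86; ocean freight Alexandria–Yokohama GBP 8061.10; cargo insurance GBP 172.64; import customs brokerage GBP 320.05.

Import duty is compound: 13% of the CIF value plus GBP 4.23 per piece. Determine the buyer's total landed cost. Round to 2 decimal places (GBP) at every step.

CFR: the seller pays costs through ocean freight to the destination port, but not insurance.
Already in the invoice (seller's account under CFR): export clearance, freight — exclude.
CIF value = CFR price + insurance = 29198.78 + 172.64 = 29371.42
Ad valorem component: 29371.42 × 13% = 3818.28
Specific component: 94 × 4.23 = 397.62
Import duty = 3818.28 + 397.62 = 4215.90
Buyer bears: insurance 172.64 + brokerage 320.05 + duty 4215.90 = 4708.59
Landed cost = invoice 29198.78 + 4708.59 = 33907.37

Total landed cost: GBP 33907.37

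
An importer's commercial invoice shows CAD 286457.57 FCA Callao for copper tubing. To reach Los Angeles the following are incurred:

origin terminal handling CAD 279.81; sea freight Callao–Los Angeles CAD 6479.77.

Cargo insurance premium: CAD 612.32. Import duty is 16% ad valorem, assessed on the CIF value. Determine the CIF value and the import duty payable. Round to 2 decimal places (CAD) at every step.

CIF = FCA price + pre-shipment costs + freight + insurance
CIF = 286457.57 + 279.81 + 6479.77 + 612.32 = 293829.47
Import duty = 293829.47 × 16% = 47012.72

CIF value: CAD 293829.47; import duty: CAD 47012.72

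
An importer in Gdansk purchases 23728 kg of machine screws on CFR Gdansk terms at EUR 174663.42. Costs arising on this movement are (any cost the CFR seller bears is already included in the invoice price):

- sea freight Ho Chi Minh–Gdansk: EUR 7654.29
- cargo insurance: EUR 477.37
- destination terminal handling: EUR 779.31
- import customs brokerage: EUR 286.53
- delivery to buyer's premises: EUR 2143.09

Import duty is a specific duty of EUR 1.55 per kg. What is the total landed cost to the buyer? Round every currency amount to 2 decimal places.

CFR: the seller pays costs through ocean freight to the destination port, but not insurance.
Already in the invoice (seller's account under CFR): freight — exclude.
CIF value = CFR price + insurance = 174663.42 + 477.37 = 175140.79
Import duty = 23728 × 1.55 = 36778.40
Buyer bears: insurance 477.37 + destination terminal 779.31 + brokerage 286.53 + delivery 2143.09 + duty 36778.40 = 40464.70
Landed cost = invoice 174663.42 + 40464.70 = 215128.12

Total landed cost: EUR 215128.12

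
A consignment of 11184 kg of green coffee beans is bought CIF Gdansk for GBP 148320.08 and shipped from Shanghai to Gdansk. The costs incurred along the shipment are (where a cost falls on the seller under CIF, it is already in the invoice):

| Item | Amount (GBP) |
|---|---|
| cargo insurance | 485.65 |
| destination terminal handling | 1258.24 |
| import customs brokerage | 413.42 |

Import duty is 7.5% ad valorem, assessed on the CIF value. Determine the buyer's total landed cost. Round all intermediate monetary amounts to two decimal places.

Total landed cost: GBP 161115.75

CIF: the seller pays costs through ocean freight and marine insurance to the destination port.
Already in the invoice (seller's account under CIF): insurance — exclude.
The CIF price already equals the CIF value: 148320.08
Import duty = 148320.08 × 7.5% = 11124.01
Buyer bears: destination terminal 1258.24 + brokerage 413.42 + duty 11124.01 = 12795.67
Landed cost = invoice 148320.08 + 12795.67 = 161115.75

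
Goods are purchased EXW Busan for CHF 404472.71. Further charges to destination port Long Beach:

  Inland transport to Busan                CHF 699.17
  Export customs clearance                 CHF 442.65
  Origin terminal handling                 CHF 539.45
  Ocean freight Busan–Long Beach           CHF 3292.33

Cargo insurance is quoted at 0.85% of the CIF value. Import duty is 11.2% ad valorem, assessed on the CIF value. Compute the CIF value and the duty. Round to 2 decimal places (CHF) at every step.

Let C be the CIF value. C = EXW price + pre-shipment costs + freight + 0.85% × C
C − 0.85% × C = 404472.71 + 699.17 + 442.65 + 539.45 + 3292.33
0.9915 × C = 409446.31
C = 409446.31 / 0.9915 = 412956.44
Insurance premium = 0.85% × 412956.44 = 3510.13
Import duty = 412956.44 × 11.2% = 46251.12

CIF value: CHF 412956.44; import duty: CHF 46251.12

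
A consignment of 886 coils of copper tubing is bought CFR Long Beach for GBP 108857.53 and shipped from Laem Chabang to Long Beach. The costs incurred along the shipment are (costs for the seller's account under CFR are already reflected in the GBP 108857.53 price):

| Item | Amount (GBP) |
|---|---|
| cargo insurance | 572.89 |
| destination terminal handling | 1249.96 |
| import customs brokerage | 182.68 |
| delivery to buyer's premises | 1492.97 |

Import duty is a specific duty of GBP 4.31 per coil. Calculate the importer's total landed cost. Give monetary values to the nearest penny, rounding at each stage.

CFR: the seller pays costs through ocean freight to the destination port, but not insurance.
CIF value = CFR price + insurance = 108857.53 + 572.89 = 109430.42
Import duty = 886 × 4.31 = 3818.66
Buyer bears: insurance 572.89 + destination terminal 1249.96 + brokerage 182.68 + delivery 1492.97 + duty 3818.66 = 7317.16
Landed cost = invoice 108857.53 + 7317.16 = 116174.69

Total landed cost: GBP 116174.69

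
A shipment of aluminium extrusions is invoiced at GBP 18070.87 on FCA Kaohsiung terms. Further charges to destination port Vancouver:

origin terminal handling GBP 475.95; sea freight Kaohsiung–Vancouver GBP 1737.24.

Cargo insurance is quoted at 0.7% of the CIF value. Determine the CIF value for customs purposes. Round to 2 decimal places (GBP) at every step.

CIF value: GBP 20427.05

Let C be the CIF value. C = FCA price + pre-shipment costs + freight + 0.7% × C
C − 0.7% × C = 18070.87 + 475.95 + 1737.24
0.993 × C = 20284.06
C = 20284.06 / 0.993 = 20427.05
Insurance premium = 0.7% × 20427.05 = 142.99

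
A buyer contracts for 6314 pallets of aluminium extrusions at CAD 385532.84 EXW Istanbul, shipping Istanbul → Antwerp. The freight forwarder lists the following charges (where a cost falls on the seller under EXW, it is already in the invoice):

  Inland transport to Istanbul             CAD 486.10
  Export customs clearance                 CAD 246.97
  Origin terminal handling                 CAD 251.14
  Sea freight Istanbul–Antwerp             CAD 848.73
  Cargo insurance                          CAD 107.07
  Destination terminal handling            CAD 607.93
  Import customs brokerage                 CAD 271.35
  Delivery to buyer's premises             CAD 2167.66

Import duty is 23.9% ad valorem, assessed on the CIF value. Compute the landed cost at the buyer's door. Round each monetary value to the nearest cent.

EXW: the seller makes goods available at their premises; the buyer bears all onward costs.
CIF value = EXW price + inland to port + export clearance + origin terminal + freight + insurance = 385532.84 + 486.10 + 246.97 + 251.14 + 848.73 + 107.07 = 387472.85
Import duty = 387472.85 × 23.9% = 92606.01
Buyer bears: inland to port 486.10 + export clearance 246.97 + origin terminal 251.14 + freight 848.73 + insurance 107.07 + destination terminal 607.93 + brokerage 271.35 + delivery 2167.66 + duty 92606.01 = 97592.96
Landed cost = invoice 385532.84 + 97592.96 = 483125.80

Total landed cost: CAD 483125.80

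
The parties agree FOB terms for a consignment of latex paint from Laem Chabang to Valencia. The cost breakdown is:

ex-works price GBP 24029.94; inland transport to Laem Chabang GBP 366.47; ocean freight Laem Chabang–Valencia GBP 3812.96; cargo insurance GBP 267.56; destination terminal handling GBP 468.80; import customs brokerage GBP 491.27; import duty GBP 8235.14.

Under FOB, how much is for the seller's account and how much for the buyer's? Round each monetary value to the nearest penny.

Seller: GBP 24396.41; buyer: GBP 13275.73

FOB: the seller bears costs until goods are on board at the origin port; the buyer bears freight, insurance and all costs thereafter.
Seller's account: goods 24029.94 + inland to port 366.47 = 24396.41
Buyer's account: freight 3812.96 + insurance 267.56 + destination terminal 468.80 + brokerage 491.27 + duty 8235.14 = 13275.73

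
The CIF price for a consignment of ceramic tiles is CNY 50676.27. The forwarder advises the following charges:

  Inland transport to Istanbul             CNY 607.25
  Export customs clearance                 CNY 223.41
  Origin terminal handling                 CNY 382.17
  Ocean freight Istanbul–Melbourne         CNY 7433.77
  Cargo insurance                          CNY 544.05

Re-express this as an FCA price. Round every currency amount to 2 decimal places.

Not relevant to the conversion: export clearance, inland to port — on the seller under both CIF and FCA; already in the CIF price and stays in the FCA price.
From CIF to FCA, the seller no longer bears: origin terminal, freight, insurance.
FCA price = 50676.27 − 382.17 − 7433.77 − 544.05 = 42316.28

FCA price: CNY 42316.28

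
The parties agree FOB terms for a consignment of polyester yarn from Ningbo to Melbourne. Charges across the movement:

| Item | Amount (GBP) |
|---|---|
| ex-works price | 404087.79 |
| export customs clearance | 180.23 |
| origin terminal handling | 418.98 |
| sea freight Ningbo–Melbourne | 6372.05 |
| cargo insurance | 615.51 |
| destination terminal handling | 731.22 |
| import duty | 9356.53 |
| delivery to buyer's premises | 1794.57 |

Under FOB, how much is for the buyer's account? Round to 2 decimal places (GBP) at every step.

FOB: the seller bears costs until goods are on board at the origin port; the buyer bears freight, insurance and all costs thereafter.
Seller's account: goods 404087.79 + export clearance 180.23 + origin terminal 418.98 = 404687.00
Buyer's account: freight 6372.05 + insurance 615.51 + destination terminal 731.22 + duty 9356.53 + delivery 1794.57 = 18869.88

Buyer's account: GBP 18869.88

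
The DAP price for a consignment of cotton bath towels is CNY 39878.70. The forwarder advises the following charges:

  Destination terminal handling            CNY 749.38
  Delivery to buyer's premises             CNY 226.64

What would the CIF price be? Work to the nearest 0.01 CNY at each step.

CIF price: CNY 38902.68

From DAP to CIF, the seller no longer bears: destination terminal, delivery.
CIF price = 39878.70 − 749.38 − 226.64 = 38902.68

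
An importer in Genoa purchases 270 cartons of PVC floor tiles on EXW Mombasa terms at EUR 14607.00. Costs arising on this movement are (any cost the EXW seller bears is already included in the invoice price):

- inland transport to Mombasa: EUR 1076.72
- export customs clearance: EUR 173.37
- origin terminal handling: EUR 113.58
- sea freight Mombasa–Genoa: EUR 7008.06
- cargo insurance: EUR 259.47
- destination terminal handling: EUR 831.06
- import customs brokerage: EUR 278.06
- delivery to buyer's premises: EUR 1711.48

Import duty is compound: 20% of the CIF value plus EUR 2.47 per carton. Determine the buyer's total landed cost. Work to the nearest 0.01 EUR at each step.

Total landed cost: EUR 31373.34

EXW: the seller makes goods available at their premises; the buyer bears all onward costs.
CIF value = EXW price + inland to port + export clearance + origin terminal + freight + insurance = 14607.00 + 1076.72 + 173.37 + 113.58 + 7008.06 + 259.47 = 23238.20
Ad valorem component: 23238.20 × 20% = 4647.64
Specific component: 270 × 2.47 = 666.90
Import duty = 4647.64 + 666.90 = 5314.54
Buyer bears: inland to port 1076.72 + export clearance 173.37 + origin terminal 113.58 + freight 7008.06 + insurance 259.47 + destination terminal 831.06 + brokerage 278.06 + delivery 1711.48 + duty 5314.54 = 16766.34
Landed cost = invoice 14607.00 + 16766.34 = 31373.34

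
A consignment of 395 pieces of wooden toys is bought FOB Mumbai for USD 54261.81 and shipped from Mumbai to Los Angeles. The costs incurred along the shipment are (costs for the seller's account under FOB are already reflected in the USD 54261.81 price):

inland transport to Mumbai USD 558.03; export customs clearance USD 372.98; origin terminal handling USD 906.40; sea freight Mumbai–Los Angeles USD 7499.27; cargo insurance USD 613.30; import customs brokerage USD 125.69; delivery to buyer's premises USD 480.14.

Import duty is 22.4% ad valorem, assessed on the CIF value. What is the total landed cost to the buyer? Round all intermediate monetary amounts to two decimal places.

FOB: the seller bears costs until goods are on board at the origin port; the buyer bears freight, insurance and all costs thereafter.
Already in the invoice (seller's account under FOB): inland to port, export clearance, origin terminal — exclude.
CIF value = FOB price + freight + insurance = 54261.81 + 7499.27 + 613.30 = 62374.38
Import duty = 62374.38 × 22.4% = 13971.86
Buyer bears: freight 7499.27 + insurance 613.30 + brokerage 125.69 + delivery 480.14 + duty 13971.86 = 22690.26
Landed cost = invoice 54261.81 + 22690.26 = 76952.07

Total landed cost: USD 76952.07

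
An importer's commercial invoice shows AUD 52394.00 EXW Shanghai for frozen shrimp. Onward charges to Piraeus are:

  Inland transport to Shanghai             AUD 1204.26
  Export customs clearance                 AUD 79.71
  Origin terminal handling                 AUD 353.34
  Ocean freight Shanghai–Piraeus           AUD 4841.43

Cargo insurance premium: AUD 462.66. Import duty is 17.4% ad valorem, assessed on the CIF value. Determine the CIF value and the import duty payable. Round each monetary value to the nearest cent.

CIF value: AUD 59335.40; import duty: AUD 10324.36

CIF = EXW price + pre-shipment costs + freight + insurance
CIF = 52394.00 + 1204.26 + 79.71 + 353.34 + 4841.43 + 462.66 = 59335.40
Import duty = 59335.40 × 17.4% = 10324.36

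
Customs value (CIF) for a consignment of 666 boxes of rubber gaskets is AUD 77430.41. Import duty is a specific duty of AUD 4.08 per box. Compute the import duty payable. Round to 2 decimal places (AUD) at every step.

Import duty = 666 × 4.08 = 2717.28

Import duty: AUD 2717.28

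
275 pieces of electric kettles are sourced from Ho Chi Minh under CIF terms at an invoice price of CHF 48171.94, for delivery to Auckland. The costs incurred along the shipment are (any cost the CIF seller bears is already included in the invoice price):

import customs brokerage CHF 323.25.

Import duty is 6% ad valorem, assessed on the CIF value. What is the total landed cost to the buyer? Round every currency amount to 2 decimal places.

Total landed cost: CHF 51385.51

CIF: the seller pays costs through ocean freight and marine insurance to the destination port.
The CIF price already equals the CIF value: 48171.94
Import duty = 48171.94 × 6% = 2890.32
Buyer bears: brokerage 323.25 + duty 2890.32 = 3213.57
Landed cost = invoice 48171.94 + 3213.57 = 51385.51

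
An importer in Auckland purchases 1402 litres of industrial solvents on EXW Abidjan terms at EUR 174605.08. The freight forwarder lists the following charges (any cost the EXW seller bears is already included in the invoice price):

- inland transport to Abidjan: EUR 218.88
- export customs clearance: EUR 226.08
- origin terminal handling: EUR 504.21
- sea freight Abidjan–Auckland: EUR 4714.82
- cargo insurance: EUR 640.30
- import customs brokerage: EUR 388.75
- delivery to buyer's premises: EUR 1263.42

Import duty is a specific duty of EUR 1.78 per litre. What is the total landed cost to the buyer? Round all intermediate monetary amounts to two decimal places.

Total landed cost: EUR 185057.10

EXW: the seller makes goods available at their premises; the buyer bears all onward costs.
CIF value = EXW price + inland to port + export clearance + origin terminal + freight + insurance = 174605.08 + 218.88 + 226.08 + 504.21 + 4714.82 + 640.30 = 180909.37
Import duty = 1402 × 1.78 = 2495.56
Buyer bears: inland to port 218.88 + export clearance 226.08 + origin terminal 504.21 + freight 4714.82 + insurance 640.30 + brokerage 388.75 + delivery 1263.42 + duty 2495.56 = 10452.02
Landed cost = invoice 174605.08 + 10452.02 = 185057.10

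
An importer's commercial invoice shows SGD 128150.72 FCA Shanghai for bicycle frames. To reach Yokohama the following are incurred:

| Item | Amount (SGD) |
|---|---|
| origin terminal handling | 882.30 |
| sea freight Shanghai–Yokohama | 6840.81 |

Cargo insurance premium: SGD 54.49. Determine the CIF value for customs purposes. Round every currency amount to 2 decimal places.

CIF = FCA price + pre-shipment costs + freight + insurance
CIF = 128150.72 + 882.30 + 6840.81 + 54.49 = 135928.32

CIF value: SGD 135928.32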